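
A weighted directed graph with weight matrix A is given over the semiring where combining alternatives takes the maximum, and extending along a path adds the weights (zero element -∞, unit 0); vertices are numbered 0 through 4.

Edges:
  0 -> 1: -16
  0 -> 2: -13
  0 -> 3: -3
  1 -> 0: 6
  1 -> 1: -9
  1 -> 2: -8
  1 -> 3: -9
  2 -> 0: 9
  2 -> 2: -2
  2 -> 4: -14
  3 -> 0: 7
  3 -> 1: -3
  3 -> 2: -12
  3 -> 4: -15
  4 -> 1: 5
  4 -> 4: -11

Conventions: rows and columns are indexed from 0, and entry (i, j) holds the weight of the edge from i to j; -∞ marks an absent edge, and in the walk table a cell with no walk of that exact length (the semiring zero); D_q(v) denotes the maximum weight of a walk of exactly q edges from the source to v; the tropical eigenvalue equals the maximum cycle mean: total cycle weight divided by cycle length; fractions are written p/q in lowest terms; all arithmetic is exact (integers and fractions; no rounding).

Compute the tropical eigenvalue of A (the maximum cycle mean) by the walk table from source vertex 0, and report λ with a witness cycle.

q=0: [0, -∞, -∞, -∞, -∞]
q=1: [-∞, -16, -13, -3, -∞]
q=2: [4, -6, -15, -25, -18]
q=3: [0, -12, -9, 1, -29]
q=4: [8, -2, -11, -3, -14]
q=5: [4, -6, -5, 5, -18]
Optimal cycle mean attained by: cycle 0->3->0, total (-3) + 7, length 2.
Answer: λ = 2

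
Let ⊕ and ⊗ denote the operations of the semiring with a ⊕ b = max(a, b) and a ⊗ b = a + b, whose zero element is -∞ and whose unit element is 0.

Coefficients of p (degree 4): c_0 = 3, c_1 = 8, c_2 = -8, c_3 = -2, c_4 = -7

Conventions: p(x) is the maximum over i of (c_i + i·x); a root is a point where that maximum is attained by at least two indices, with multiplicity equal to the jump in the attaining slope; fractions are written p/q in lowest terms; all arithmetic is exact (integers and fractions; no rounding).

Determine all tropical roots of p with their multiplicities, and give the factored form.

hull edge (i=0, c=3) to (i=1, c=8): slope 5, span 1
hull edge (i=1, c=8) to (i=4, c=-7): slope -5, span 3
Factored form: p(x) = -7 ⊗ (x ⊕ (-5)) ⊗ (x ⊕ 5) ⊗ (x ⊕ 5) ⊗ (x ⊕ 5)
Answer: roots = -5 (mult 1), 5 (mult 3)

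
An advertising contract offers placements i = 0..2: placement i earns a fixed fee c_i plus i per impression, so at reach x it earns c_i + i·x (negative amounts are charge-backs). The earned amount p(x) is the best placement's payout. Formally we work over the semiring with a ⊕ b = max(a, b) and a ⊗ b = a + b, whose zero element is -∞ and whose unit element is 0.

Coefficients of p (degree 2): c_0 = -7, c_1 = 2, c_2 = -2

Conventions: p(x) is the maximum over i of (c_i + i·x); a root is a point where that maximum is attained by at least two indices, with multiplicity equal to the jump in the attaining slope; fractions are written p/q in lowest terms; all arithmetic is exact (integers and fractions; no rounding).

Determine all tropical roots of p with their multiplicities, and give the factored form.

hull edge (i=0, c=-7) to (i=1, c=2): slope 9, span 1
hull edge (i=1, c=2) to (i=2, c=-2): slope -4, span 1
Factored form: p(x) = -2 ⊗ (x ⊕ (-9)) ⊗ (x ⊕ 4)
Answer: roots = -9 (mult 1), 4 (mult 1)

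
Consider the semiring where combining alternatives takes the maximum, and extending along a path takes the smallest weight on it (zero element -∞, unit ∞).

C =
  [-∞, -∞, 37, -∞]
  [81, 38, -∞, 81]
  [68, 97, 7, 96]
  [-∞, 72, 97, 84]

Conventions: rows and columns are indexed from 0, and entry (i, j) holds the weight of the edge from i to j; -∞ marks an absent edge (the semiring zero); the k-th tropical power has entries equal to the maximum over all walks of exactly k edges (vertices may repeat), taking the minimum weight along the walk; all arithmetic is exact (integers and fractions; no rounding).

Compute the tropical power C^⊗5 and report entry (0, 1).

C^⊗2:
  [37, 37, 7, 37]
  [38, 72, 81, 81]
  [81, 72, 96, 84]
  [72, 97, 84, 96]
C^⊗3:
  [37, 37, 37, 37]
  [72, 81, 81, 81]
  [72, 96, 84, 96]
  [81, 84, 96, 84]
C^⊗4:
  [37, 37, 37, 37]
  [81, 81, 81, 81]
  [81, 84, 96, 84]
  [81, 96, 84, 96]
C^⊗5:
  [37, 37, 37, 37]
  [81, 81, 81, 81]
  [81, 96, 84, 96]
  [81, 84, 96, 84]
Key observation: the optimum is the walk 0->2->3->3->2->1, with weight 37 min 96 min 84 min 97 min 97 = 37.
Optimal value attained by: walk 0->2->3->3->2->1.
Answer: (C^⊗5)[0][1] = 37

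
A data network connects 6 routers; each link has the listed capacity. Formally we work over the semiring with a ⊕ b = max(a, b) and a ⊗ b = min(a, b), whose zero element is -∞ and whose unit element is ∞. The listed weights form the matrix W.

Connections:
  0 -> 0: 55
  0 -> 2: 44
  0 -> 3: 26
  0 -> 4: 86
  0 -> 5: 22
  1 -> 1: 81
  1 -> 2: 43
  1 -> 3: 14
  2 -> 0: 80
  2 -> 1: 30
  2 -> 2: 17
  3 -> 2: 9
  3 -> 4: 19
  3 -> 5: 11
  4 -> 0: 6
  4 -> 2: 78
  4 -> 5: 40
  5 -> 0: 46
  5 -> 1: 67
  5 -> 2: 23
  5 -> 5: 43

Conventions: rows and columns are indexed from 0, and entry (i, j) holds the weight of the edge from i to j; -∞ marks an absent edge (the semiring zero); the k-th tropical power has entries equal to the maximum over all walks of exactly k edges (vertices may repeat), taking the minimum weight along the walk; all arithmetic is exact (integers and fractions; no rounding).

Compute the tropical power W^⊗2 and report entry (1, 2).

W^⊗2:
  [55, 30, 78, 26, 55, 40]
  [43, 81, 43, 14, 14, 11]
  [55, 30, 44, 26, 80, 22]
  [11, 11, 19, -∞, -∞, 19]
  [78, 40, 23, 6, 6, 40]
  [46, 67, 44, 26, 46, 43]
Key observation: the optimum is the walk 1->1->2, with weight 81 min 43 = 43.
Optimal value attained by: walk 1->1->2.
Answer: (W^⊗2)[1][2] = 43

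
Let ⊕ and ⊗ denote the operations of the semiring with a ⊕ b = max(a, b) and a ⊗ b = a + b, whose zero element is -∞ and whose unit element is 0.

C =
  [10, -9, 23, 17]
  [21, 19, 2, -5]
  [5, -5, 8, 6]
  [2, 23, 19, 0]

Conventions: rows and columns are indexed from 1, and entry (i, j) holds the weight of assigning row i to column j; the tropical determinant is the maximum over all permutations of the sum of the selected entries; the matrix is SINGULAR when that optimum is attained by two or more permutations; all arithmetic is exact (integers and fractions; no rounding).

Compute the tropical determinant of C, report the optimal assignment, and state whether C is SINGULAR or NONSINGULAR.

σ = (1, 2, 3, 4): 10 + 19 + 8 + 0 = 37
σ = (1, 2, 4, 3): 10 + 19 + 6 + 19 = 54
σ = (1, 3, 2, 4): 10 + 2 + (-5) + 0 = 7
σ = (1, 3, 4, 2): 10 + 2 + 6 + 23 = 41
σ = (1, 4, 2, 3): 10 + (-5) + (-5) + 19 = 19
σ = (1, 4, 3, 2): 10 + (-5) + 8 + 23 = 36
σ = (2, 1, 3, 4): (-9) + 21 + 8 + 0 = 20
σ = (2, 1, 4, 3): (-9) + 21 + 6 + 19 = 37
σ = (2, 3, 1, 4): (-9) + 2 + 5 + 0 = -2
σ = (2, 3, 4, 1): (-9) + 2 + 6 + 2 = 1
σ = (2, 4, 1, 3): (-9) + (-5) + 5 + 19 = 10
σ = (2, 4, 3, 1): (-9) + (-5) + 8 + 2 = -4
σ = (3, 1, 2, 4): 23 + 21 + (-5) + 0 = 39
σ = (3, 1, 4, 2): 23 + 21 + 6 + 23 = 73
σ = (3, 2, 1, 4): 23 + 19 + 5 + 0 = 47
σ = (3, 2, 4, 1): 23 + 19 + 6 + 2 = 50
σ = (3, 4, 1, 2): 23 + (-5) + 5 + 23 = 46
σ = (3, 4, 2, 1): 23 + (-5) + (-5) + 2 = 15
σ = (4, 1, 2, 3): 17 + 21 + (-5) + 19 = 52
σ = (4, 1, 3, 2): 17 + 21 + 8 + 23 = 69
σ = (4, 2, 1, 3): 17 + 19 + 5 + 19 = 60
σ = (4, 2, 3, 1): 17 + 19 + 8 + 2 = 46
σ = (4, 3, 1, 2): 17 + 2 + 5 + 23 = 47
σ = (4, 3, 2, 1): 17 + 2 + (-5) + 2 = 16
Optimal value attained by: σ = (3, 1, 4, 2).
Answer: det⊕(C) = 73; verdict: NONSINGULAR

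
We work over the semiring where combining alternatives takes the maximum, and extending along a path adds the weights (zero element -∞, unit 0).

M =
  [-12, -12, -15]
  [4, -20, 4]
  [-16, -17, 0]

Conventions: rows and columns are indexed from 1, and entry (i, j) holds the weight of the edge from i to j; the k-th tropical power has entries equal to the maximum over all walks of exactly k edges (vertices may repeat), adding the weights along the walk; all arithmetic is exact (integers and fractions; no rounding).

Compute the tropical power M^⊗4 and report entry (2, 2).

M^⊗2:
  [-8, -24, -8]
  [-8, -8, 4]
  [-13, -17, 0]
M^⊗3:
  [-20, -20, -8]
  [-4, -13, 4]
  [-13, -17, 0]
M^⊗4:
  [-16, -25, -8]
  [-9, -13, 4]
  [-13, -17, 0]
Key observation: the optimum is the walk 2->3->3->3->2, with weight 4 + 0 + 0 + (-17) = -13.
Optimal value attained by: walk 2->3->3->3->2.
Answer: (M^⊗4)[2][2] = -13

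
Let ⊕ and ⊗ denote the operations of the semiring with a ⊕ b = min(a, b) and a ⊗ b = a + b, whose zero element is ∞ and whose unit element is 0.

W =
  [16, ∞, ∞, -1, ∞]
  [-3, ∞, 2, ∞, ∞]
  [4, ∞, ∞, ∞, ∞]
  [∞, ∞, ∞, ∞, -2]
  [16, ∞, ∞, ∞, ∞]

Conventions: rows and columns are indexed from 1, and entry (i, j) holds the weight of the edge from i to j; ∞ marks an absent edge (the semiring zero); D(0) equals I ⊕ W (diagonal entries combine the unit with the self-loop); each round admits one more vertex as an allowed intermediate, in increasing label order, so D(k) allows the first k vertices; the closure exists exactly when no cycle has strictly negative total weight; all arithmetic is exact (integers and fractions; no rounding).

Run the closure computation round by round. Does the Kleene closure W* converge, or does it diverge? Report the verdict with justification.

D(0):
  [0, ∞, ∞, -1, ∞]
  [-3, 0, 2, ∞, ∞]
  [4, ∞, 0, ∞, ∞]
  [∞, ∞, ∞, 0, -2]
  [16, ∞, ∞, ∞, 0]
D(1):
  [0, ∞, ∞, -1, ∞]
  [-3, 0, 2, -4, ∞]
  [4, ∞, 0, 3, ∞]
  [∞, ∞, ∞, 0, -2]
  [16, ∞, ∞, 15, 0]
D(2):
  [0, ∞, ∞, -1, ∞]
  [-3, 0, 2, -4, ∞]
  [4, ∞, 0, 3, ∞]
  [∞, ∞, ∞, 0, -2]
  [16, ∞, ∞, 15, 0]
D(3):
  [0, ∞, ∞, -1, ∞]
  [-3, 0, 2, -4, ∞]
  [4, ∞, 0, 3, ∞]
  [∞, ∞, ∞, 0, -2]
  [16, ∞, ∞, 15, 0]
D(4):
  [0, ∞, ∞, -1, -3]
  [-3, 0, 2, -4, -6]
  [4, ∞, 0, 3, 1]
  [∞, ∞, ∞, 0, -2]
  [16, ∞, ∞, 15, 0]
D(5):
  [0, ∞, ∞, -1, -3]
  [-3, 0, 2, -4, -6]
  [4, ∞, 0, 3, 1]
  [14, ∞, ∞, 0, -2]
  [16, ∞, ∞, 15, 0]
Key observation: every diagonal entry stays at the unit through all rounds, so no improving cycle exists.
Answer: CONVERGES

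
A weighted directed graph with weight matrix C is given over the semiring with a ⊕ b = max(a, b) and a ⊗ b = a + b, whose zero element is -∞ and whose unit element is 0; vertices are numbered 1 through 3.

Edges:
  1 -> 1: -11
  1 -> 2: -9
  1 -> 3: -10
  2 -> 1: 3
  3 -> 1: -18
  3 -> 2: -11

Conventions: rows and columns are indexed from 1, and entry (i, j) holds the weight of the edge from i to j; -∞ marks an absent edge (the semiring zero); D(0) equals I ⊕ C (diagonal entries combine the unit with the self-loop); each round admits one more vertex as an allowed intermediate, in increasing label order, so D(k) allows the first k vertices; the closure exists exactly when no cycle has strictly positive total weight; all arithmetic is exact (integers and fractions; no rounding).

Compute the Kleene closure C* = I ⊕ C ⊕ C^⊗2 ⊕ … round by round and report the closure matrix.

D(0):
  [0, -9, -10]
  [3, 0, -∞]
  [-18, -11, 0]
D(1):
  [0, -9, -10]
  [3, 0, -7]
  [-18, -11, 0]
D(2):
  [0, -9, -10]
  [3, 0, -7]
  [-8, -11, 0]
D(3):
  [0, -9, -10]
  [3, 0, -7]
  [-8, -11, 0]
Answer: C* = [[0, -9, -10], [3, 0, -7], [-8, -11, 0]]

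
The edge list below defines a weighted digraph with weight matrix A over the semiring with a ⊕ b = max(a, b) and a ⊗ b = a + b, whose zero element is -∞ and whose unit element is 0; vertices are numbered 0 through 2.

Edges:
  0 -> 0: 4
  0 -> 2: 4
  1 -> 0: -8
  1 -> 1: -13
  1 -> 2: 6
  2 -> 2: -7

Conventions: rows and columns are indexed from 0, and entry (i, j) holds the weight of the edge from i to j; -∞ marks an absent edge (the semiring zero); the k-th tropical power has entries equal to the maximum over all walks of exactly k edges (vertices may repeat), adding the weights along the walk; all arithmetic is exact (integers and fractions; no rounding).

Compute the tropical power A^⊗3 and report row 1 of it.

A^⊗2:
  [8, -∞, 8]
  [-4, -26, -1]
  [-∞, -∞, -14]
A^⊗3:
  [12, -∞, 12]
  [0, -39, 0]
  [-∞, -∞, -21]
Answer: row 1 of A^⊗3 = [0, -39, 0]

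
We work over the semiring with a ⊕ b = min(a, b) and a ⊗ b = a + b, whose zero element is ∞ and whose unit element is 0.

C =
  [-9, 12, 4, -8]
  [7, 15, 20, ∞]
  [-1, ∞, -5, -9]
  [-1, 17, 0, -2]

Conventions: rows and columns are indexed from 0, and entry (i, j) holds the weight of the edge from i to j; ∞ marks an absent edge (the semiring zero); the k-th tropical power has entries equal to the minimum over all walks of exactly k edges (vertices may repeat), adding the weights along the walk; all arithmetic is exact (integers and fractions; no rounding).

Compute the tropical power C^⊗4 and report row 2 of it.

C^⊗2:
  [-18, 3, -8, -17]
  [-2, 19, 11, -1]
  [-10, 8, -10, -14]
  [-10, 11, -5, -9]
C^⊗3:
  [-27, -6, -17, -26]
  [-11, 10, -1, -10]
  [-19, 2, -15, -19]
  [-19, 2, -10, -18]
C^⊗4:
  [-36, -15, -26, -35]
  [-20, 1, -10, -19]
  [-28, -7, -20, -27]
  [-28, -7, -18, -27]
Answer: row 2 of C^⊗4 = [-28, -7, -20, -27]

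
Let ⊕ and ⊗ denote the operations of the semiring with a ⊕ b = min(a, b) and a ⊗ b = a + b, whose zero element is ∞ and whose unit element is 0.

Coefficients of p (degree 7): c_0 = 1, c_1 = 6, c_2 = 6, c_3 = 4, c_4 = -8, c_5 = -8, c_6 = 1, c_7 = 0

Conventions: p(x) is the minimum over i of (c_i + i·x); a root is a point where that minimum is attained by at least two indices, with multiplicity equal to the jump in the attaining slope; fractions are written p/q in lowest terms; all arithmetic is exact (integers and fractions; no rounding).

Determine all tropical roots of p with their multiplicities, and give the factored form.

hull edge (i=0, c=1) to (i=4, c=-8): slope -9/4, span 4
hull edge (i=4, c=-8) to (i=5, c=-8): slope 0, span 1
hull edge (i=5, c=-8) to (i=7, c=0): slope 4, span 2
Factored form: p(x) = 0 ⊗ (x ⊕ (-4)) ⊗ (x ⊕ (-4)) ⊗ (x ⊕ 0) ⊗ (x ⊕ 9/4) ⊗ (x ⊕ 9/4) ⊗ (x ⊕ 9/4) ⊗ (x ⊕ 9/4)
Answer: roots = -4 (mult 2), 0 (mult 1), 9/4 (mult 4)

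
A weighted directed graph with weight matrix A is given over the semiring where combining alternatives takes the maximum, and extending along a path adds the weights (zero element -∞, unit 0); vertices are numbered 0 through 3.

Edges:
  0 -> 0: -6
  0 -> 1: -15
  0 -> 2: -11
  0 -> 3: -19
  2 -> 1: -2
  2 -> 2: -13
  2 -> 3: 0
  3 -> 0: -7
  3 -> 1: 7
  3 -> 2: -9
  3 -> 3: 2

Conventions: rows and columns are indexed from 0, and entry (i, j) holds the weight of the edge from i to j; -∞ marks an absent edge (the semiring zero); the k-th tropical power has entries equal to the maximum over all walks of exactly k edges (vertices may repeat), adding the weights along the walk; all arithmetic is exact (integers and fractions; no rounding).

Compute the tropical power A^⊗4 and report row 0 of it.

A^⊗2:
  [-12, -12, -17, -11]
  [-∞, -∞, -∞, -∞]
  [-7, 7, -9, 2]
  [-5, 9, -7, 4]
A^⊗3:
  [-18, -4, -20, -9]
  [-∞, -∞, -∞, -∞]
  [-5, 9, -7, 4]
  [-3, 11, -5, 6]
A^⊗4:
  [-16, -2, -18, -7]
  [-∞, -∞, -∞, -∞]
  [-3, 11, -5, 6]
  [-1, 13, -3, 8]
Answer: row 0 of A^⊗4 = [-16, -2, -18, -7]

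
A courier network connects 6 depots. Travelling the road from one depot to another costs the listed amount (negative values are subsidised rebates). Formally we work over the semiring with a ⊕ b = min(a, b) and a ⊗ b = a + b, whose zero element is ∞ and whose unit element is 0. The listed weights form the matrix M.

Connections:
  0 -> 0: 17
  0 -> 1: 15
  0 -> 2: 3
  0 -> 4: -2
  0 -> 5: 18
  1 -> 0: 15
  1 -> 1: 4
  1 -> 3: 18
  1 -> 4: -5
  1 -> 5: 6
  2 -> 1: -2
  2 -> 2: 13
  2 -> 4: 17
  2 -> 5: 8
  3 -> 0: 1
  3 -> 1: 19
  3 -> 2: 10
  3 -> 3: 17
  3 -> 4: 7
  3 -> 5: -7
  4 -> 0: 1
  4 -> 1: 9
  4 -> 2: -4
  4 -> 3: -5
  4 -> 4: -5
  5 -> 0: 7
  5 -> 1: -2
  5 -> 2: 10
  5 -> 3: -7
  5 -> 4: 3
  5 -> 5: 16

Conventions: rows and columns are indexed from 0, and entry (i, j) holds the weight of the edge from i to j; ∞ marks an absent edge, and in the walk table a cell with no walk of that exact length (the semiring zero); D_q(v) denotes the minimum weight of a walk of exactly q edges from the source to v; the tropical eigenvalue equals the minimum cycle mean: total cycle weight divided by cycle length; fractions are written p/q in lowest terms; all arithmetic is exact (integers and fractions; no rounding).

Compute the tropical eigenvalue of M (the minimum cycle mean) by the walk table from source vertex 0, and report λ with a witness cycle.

q=0: [0, ∞, ∞, ∞, ∞, ∞]
q=1: [17, 15, 3, ∞, -2, 18]
q=2: [-1, 1, -6, -7, -7, 11]
q=3: [-6, -8, -11, -12, -12, -14]
q=4: [-11, -16, -16, -21, -17, -19]
q=5: [-20, -21, -21, -26, -22, -28]
q=6: [-25, -30, -26, -35, -27, -33]
Optimal cycle mean attained by: cycle 3->5->3, total (-7) + (-7), length 2.
Answer: λ = -7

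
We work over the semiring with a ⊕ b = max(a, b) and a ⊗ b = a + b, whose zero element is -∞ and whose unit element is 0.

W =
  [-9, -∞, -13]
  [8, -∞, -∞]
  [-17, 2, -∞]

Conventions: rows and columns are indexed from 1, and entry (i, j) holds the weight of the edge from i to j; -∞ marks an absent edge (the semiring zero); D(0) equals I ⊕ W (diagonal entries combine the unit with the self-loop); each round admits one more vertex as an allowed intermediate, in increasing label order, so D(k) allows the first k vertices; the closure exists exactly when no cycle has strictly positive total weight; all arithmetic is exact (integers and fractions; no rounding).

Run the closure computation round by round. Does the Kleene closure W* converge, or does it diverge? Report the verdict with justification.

D(0):
  [0, -∞, -13]
  [8, 0, -∞]
  [-17, 2, 0]
D(1):
  [0, -∞, -13]
  [8, 0, -5]
  [-17, 2, 0]
D(2):
  [0, -∞, -13]
  [8, 0, -5]
  [10, 2, 0]
D(3):
  [0, -11, -13]
  [8, 0, -5]
  [10, 2, 0]
Key observation: every diagonal entry stays at the unit through all rounds, so no improving cycle exists.
Answer: CONVERGES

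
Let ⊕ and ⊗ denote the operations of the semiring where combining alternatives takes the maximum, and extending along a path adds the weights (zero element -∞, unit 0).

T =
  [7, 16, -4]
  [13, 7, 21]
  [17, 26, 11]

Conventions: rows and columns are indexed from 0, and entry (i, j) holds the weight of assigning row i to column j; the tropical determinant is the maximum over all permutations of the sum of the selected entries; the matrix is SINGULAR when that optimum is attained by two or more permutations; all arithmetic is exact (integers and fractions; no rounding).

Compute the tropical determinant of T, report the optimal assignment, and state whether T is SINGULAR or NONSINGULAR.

σ = (0, 1, 2): 7 + 7 + 11 = 25
σ = (0, 2, 1): 7 + 21 + 26 = 54
σ = (1, 0, 2): 16 + 13 + 11 = 40
σ = (1, 2, 0): 16 + 21 + 17 = 54
σ = (2, 0, 1): (-4) + 13 + 26 = 35
σ = (2, 1, 0): (-4) + 7 + 17 = 20
Optimal value attained by: σ = (0, 2, 1).
Answer: det⊕(T) = 54; verdict: SINGULAR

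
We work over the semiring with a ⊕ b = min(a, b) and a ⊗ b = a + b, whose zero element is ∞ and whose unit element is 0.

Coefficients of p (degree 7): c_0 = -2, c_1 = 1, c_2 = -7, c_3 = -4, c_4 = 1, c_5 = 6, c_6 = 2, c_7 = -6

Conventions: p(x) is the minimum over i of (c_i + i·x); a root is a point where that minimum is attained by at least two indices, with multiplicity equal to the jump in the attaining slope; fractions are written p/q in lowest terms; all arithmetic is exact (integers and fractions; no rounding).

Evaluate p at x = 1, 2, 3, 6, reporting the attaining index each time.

p(1) = min(-2+0·1=-2, 1+1·1=2, -7+2·1=-5, -4+3·1=-1, 1+4·1=5, 6+5·1=11, 2+6·1=8, -6+7·1=1) = -5 (attained by i=2)
p(2) = min(-2+0·2=-2, 1+1·2=3, -7+2·2=-3, -4+3·2=2, 1+4·2=9, 6+5·2=16, 2+6·2=14, -6+7·2=8) = -3 (attained by i=2)
p(3) = min(-2+0·3=-2, 1+1·3=4, -7+2·3=-1, -4+3·3=5, 1+4·3=13, 6+5·3=21, 2+6·3=20, -6+7·3=15) = -2 (attained by i=0)
p(6) = min(-2+0·6=-2, 1+1·6=7, -7+2·6=5, -4+3·6=14, 1+4·6=25, 6+5·6=36, 2+6·6=38, -6+7·6=36) = -2 (attained by i=0)
Answer: p(1) = -5; p(2) = -3; p(3) = -2; p(6) = -2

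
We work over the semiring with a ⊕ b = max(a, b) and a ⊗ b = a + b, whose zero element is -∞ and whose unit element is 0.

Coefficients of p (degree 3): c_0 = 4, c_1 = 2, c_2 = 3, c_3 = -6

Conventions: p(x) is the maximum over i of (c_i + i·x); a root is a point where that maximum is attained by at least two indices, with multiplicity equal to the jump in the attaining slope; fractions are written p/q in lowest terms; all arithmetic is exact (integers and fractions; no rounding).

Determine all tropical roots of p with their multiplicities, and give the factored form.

hull edge (i=0, c=4) to (i=2, c=3): slope -1/2, span 2
hull edge (i=2, c=3) to (i=3, c=-6): slope -9, span 1
Factored form: p(x) = -6 ⊗ (x ⊕ 1/2) ⊗ (x ⊕ 1/2) ⊗ (x ⊕ 9)
Answer: roots = 1/2 (mult 2), 9 (mult 1)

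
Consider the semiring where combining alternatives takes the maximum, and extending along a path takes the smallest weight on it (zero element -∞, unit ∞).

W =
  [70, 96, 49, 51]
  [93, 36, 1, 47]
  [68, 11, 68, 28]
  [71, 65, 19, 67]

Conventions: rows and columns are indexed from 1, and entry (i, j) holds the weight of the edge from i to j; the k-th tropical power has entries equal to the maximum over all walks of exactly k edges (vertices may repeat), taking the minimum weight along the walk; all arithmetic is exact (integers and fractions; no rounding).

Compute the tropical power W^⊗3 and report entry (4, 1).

W^⊗2:
  [93, 70, 49, 51]
  [70, 93, 49, 51]
  [68, 68, 68, 51]
  [70, 71, 49, 67]
W^⊗3:
  [70, 93, 49, 51]
  [93, 70, 49, 51]
  [68, 68, 68, 51]
  [71, 70, 49, 67]
Key observation: the optimum is the walk 4->1->2->1, with weight 71 min 96 min 93 = 71.
Optimal value attained by: walk 4->1->2->1.
Answer: (W^⊗3)[4][1] = 71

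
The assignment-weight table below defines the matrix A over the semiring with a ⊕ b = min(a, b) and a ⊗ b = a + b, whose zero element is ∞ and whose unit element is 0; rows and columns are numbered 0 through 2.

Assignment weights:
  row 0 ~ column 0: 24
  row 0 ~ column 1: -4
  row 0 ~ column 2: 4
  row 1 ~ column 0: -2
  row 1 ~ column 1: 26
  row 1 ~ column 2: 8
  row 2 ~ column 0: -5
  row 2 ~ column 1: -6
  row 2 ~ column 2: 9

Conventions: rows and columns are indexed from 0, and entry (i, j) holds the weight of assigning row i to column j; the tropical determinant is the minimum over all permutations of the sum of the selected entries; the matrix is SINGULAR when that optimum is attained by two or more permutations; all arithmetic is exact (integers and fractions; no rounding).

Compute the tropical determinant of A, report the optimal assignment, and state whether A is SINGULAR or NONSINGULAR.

σ = (0, 1, 2): 24 + 26 + 9 = 59
σ = (0, 2, 1): 24 + 8 + (-6) = 26
σ = (1, 0, 2): (-4) + (-2) + 9 = 3
σ = (1, 2, 0): (-4) + 8 + (-5) = -1
σ = (2, 0, 1): 4 + (-2) + (-6) = -4
σ = (2, 1, 0): 4 + 26 + (-5) = 25
Optimal value attained by: σ = (2, 0, 1).
Answer: det⊕(A) = -4; verdict: NONSINGULAR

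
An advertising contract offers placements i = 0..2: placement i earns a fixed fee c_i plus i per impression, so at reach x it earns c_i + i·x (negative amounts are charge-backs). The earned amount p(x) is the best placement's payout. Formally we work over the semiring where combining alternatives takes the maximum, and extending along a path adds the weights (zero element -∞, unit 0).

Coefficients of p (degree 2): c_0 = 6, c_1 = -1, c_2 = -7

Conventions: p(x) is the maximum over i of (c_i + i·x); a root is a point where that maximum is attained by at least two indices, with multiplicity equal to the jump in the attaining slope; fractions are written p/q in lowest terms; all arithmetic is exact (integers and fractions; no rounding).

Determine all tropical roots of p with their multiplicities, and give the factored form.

hull edge (i=0, c=6) to (i=2, c=-7): slope -13/2, span 2
Factored form: p(x) = -7 ⊗ (x ⊕ 13/2) ⊗ (x ⊕ 13/2)
Answer: roots = 13/2 (mult 2)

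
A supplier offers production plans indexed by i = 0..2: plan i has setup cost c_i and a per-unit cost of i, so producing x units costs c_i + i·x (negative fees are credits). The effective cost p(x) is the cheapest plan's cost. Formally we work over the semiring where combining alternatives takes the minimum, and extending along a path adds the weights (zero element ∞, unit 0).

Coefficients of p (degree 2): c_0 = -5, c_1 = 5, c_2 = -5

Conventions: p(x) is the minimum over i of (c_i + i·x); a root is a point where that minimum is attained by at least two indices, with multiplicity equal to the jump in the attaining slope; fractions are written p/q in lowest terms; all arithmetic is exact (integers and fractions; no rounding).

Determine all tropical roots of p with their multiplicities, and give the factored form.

hull edge (i=0, c=-5) to (i=2, c=-5): slope 0, span 2
Factored form: p(x) = -5 ⊗ (x ⊕ 0) ⊗ (x ⊕ 0)
Answer: roots = 0 (mult 2)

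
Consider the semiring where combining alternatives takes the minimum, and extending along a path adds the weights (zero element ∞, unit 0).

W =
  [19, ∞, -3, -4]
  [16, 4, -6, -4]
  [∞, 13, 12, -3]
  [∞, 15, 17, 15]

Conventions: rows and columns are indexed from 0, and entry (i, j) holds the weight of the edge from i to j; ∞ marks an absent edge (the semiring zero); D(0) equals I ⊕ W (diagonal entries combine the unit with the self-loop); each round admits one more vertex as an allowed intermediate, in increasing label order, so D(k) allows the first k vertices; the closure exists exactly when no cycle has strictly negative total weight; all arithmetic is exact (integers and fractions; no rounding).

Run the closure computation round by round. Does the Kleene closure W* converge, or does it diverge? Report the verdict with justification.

D(0):
  [0, ∞, -3, -4]
  [16, 0, -6, -4]
  [∞, 13, 0, -3]
  [∞, 15, 17, 0]
D(1):
  [0, ∞, -3, -4]
  [16, 0, -6, -4]
  [∞, 13, 0, -3]
  [∞, 15, 17, 0]
D(2):
  [0, ∞, -3, -4]
  [16, 0, -6, -4]
  [29, 13, 0, -3]
  [31, 15, 9, 0]
D(3):
  [0, 10, -3, -6]
  [16, 0, -6, -9]
  [29, 13, 0, -3]
  [31, 15, 9, 0]
D(4):
  [0, 9, -3, -6]
  [16, 0, -6, -9]
  [28, 12, 0, -3]
  [31, 15, 9, 0]
Key observation: every diagonal entry stays at the unit through all rounds, so no improving cycle exists.
Answer: CONVERGES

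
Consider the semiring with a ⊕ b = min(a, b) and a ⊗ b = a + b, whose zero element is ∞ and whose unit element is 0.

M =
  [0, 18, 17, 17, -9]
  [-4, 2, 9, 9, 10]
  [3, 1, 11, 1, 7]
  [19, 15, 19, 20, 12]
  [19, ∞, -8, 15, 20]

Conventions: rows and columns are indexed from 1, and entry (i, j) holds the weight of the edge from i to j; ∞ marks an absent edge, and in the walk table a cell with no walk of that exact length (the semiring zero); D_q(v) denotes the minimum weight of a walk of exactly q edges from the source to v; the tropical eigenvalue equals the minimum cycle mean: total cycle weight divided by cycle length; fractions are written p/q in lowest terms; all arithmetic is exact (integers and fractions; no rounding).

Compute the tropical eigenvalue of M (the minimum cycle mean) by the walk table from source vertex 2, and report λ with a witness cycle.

q=0: [∞, 0, ∞, ∞, ∞]
q=1: [-4, 2, 9, 9, 10]
q=2: [-4, 4, 2, 10, -13]
q=3: [-4, 3, -21, 2, -13]
q=4: [-18, -20, -21, -20, -14]
q=5: [-24, -20, -22, -20, -27]
Optimal cycle mean attained by: cycle 1->5->3->2->1, total (-9) + (-8) + 1 + (-4), length 4.
Answer: λ = -5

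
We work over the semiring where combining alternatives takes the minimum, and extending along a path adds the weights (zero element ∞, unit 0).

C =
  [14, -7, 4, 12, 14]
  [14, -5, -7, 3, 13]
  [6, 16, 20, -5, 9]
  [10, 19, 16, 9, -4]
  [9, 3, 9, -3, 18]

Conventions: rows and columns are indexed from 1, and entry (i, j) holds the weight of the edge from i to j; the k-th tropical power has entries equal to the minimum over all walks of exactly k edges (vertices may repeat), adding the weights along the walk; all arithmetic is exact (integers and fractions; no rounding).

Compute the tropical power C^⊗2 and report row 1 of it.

C^⊗2:
  [7, -12, -14, -4, 6]
  [-1, -10, -12, -12, -1]
  [5, -1, 9, 4, -9]
  [5, -1, 5, -7, 5]
  [7, -2, -4, 4, -7]
Answer: row 1 of C^⊗2 = [7, -12, -14, -4, 6]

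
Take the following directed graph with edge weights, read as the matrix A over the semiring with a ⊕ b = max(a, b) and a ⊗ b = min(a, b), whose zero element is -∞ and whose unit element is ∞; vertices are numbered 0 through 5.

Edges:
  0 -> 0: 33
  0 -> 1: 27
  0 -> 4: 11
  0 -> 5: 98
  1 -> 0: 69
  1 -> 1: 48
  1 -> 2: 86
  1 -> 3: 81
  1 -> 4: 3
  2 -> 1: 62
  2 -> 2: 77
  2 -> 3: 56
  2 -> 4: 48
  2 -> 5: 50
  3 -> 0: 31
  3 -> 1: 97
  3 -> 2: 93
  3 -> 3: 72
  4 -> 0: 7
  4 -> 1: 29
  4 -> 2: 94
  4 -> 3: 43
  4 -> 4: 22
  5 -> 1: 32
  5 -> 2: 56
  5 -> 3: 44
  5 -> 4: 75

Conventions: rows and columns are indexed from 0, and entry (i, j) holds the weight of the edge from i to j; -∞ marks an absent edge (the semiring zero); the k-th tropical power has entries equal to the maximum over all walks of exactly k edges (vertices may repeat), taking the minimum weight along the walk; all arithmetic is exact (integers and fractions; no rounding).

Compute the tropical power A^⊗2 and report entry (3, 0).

A^⊗2:
  [33, 32, 56, 44, 75, 33]
  [48, 81, 81, 72, 48, 69]
  [62, 62, 77, 62, 50, 50]
  [69, 72, 86, 81, 48, 50]
  [31, 62, 77, 56, 48, 50]
  [32, 56, 75, 56, 48, 50]
Key observation: the optimum is the walk 3->1->0, with weight 97 min 69 = 69.
Optimal value attained by: walk 3->1->0.
Answer: (A^⊗2)[3][0] = 69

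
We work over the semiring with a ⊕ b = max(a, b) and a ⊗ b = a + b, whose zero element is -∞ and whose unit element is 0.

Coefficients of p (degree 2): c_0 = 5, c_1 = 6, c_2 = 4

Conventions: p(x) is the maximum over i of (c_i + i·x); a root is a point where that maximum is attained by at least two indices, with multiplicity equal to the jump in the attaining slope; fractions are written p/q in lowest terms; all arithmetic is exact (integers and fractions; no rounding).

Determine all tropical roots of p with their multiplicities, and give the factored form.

hull edge (i=0, c=5) to (i=1, c=6): slope 1, span 1
hull edge (i=1, c=6) to (i=2, c=4): slope -2, span 1
Factored form: p(x) = 4 ⊗ (x ⊕ (-1)) ⊗ (x ⊕ 2)
Answer: roots = -1 (mult 1), 2 (mult 1)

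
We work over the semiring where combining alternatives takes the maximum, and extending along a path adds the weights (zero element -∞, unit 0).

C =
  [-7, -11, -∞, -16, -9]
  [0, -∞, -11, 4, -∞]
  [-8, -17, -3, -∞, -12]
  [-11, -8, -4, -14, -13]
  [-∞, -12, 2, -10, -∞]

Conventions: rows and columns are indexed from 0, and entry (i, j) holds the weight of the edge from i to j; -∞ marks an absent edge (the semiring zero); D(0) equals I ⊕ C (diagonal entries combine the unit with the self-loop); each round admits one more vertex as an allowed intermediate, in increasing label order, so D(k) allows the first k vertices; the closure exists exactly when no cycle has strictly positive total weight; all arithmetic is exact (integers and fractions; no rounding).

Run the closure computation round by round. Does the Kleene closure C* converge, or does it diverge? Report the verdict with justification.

D(0):
  [0, -11, -∞, -16, -9]
  [0, 0, -11, 4, -∞]
  [-8, -17, 0, -∞, -12]
  [-11, -8, -4, 0, -13]
  [-∞, -12, 2, -10, 0]
D(1):
  [0, -11, -∞, -16, -9]
  [0, 0, -11, 4, -9]
  [-8, -17, 0, -24, -12]
  [-11, -8, -4, 0, -13]
  [-∞, -12, 2, -10, 0]
D(2):
  [0, -11, -22, -7, -9]
  [0, 0, -11, 4, -9]
  [-8, -17, 0, -13, -12]
  [-8, -8, -4, 0, -13]
  [-12, -12, 2, -8, 0]
D(3):
  [0, -11, -22, -7, -9]
  [0, 0, -11, 4, -9]
  [-8, -17, 0, -13, -12]
  [-8, -8, -4, 0, -13]
  [-6, -12, 2, -8, 0]
D(4):
  [0, -11, -11, -7, -9]
  [0, 0, 0, 4, -9]
  [-8, -17, 0, -13, -12]
  [-8, -8, -4, 0, -13]
  [-6, -12, 2, -8, 0]
D(5):
  [0, -11, -7, -7, -9]
  [0, 0, 0, 4, -9]
  [-8, -17, 0, -13, -12]
  [-8, -8, -4, 0, -13]
  [-6, -12, 2, -8, 0]
Key observation: every diagonal entry stays at the unit through all rounds, so no improving cycle exists.
Answer: CONVERGES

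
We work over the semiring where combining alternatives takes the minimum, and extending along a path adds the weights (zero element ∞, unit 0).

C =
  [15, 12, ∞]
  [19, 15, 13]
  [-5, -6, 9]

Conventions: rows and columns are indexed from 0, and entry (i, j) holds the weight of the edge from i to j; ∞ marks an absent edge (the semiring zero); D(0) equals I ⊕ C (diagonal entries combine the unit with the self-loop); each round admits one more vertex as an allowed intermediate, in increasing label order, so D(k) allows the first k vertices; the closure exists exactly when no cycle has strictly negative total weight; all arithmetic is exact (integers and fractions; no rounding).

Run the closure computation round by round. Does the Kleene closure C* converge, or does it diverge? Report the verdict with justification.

D(0):
  [0, 12, ∞]
  [19, 0, 13]
  [-5, -6, 0]
D(1):
  [0, 12, ∞]
  [19, 0, 13]
  [-5, -6, 0]
D(2):
  [0, 12, 25]
  [19, 0, 13]
  [-5, -6, 0]
D(3):
  [0, 12, 25]
  [8, 0, 13]
  [-5, -6, 0]
Key observation: every diagonal entry stays at the unit through all rounds, so no improving cycle exists.
Answer: CONVERGES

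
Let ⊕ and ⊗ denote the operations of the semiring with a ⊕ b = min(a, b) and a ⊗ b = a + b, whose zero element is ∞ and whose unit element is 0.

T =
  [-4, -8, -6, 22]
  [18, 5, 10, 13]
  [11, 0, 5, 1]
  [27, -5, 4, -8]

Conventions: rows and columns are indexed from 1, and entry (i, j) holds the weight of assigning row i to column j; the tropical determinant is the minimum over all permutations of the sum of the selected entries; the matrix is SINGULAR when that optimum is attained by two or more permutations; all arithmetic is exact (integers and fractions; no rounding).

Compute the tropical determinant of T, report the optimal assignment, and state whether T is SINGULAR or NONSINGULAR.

σ = (1, 2, 3, 4): (-4) + 5 + 5 + (-8) = -2
σ = (1, 2, 4, 3): (-4) + 5 + 1 + 4 = 6
σ = (1, 3, 2, 4): (-4) + 10 + 0 + (-8) = -2
σ = (1, 3, 4, 2): (-4) + 10 + 1 + (-5) = 2
σ = (1, 4, 2, 3): (-4) + 13 + 0 + 4 = 13
σ = (1, 4, 3, 2): (-4) + 13 + 5 + (-5) = 9
σ = (2, 1, 3, 4): (-8) + 18 + 5 + (-8) = 7
σ = (2, 1, 4, 3): (-8) + 18 + 1 + 4 = 15
σ = (2, 3, 1, 4): (-8) + 10 + 11 + (-8) = 5
σ = (2, 3, 4, 1): (-8) + 10 + 1 + 27 = 30
σ = (2, 4, 1, 3): (-8) + 13 + 11 + 4 = 20
σ = (2, 4, 3, 1): (-8) + 13 + 5 + 27 = 37
σ = (3, 1, 2, 4): (-6) + 18 + 0 + (-8) = 4
σ = (3, 1, 4, 2): (-6) + 18 + 1 + (-5) = 8
σ = (3, 2, 1, 4): (-6) + 5 + 11 + (-8) = 2
σ = (3, 2, 4, 1): (-6) + 5 + 1 + 27 = 27
σ = (3, 4, 1, 2): (-6) + 13 + 11 + (-5) = 13
σ = (3, 4, 2, 1): (-6) + 13 + 0 + 27 = 34
σ = (4, 1, 2, 3): 22 + 18 + 0 + 4 = 44
σ = (4, 1, 3, 2): 22 + 18 + 5 + (-5) = 40
σ = (4, 2, 1, 3): 22 + 5 + 11 + 4 = 42
σ = (4, 2, 3, 1): 22 + 5 + 5 + 27 = 59
σ = (4, 3, 1, 2): 22 + 10 + 11 + (-5) = 38
σ = (4, 3, 2, 1): 22 + 10 + 0 + 27 = 59
Optimal value attained by: σ = (1, 2, 3, 4).
Answer: det⊕(T) = -2; verdict: SINGULAR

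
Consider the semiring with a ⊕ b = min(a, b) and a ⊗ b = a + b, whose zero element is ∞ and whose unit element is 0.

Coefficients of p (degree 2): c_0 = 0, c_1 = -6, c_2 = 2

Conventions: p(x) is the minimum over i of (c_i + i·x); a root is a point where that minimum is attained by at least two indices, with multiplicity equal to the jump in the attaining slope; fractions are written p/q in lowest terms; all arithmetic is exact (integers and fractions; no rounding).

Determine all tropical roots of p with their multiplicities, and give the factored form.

hull edge (i=0, c=0) to (i=1, c=-6): slope -6, span 1
hull edge (i=1, c=-6) to (i=2, c=2): slope 8, span 1
Factored form: p(x) = 2 ⊗ (x ⊕ (-8)) ⊗ (x ⊕ 6)
Answer: roots = -8 (mult 1), 6 (mult 1)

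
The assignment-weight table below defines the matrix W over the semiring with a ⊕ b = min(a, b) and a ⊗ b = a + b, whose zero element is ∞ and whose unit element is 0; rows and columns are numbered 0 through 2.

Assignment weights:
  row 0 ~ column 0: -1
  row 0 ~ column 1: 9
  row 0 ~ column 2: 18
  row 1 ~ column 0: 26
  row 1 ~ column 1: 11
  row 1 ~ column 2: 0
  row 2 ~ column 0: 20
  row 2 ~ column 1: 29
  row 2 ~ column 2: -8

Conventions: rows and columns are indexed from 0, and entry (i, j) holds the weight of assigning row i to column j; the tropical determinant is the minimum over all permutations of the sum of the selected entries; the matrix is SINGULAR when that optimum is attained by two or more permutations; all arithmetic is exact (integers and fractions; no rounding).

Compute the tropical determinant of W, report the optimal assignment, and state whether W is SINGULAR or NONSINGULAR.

σ = (0, 1, 2): (-1) + 11 + (-8) = 2
σ = (0, 2, 1): (-1) + 0 + 29 = 28
σ = (1, 0, 2): 9 + 26 + (-8) = 27
σ = (1, 2, 0): 9 + 0 + 20 = 29
σ = (2, 0, 1): 18 + 26 + 29 = 73
σ = (2, 1, 0): 18 + 11 + 20 = 49
Optimal value attained by: σ = (0, 1, 2).
Answer: det⊕(W) = 2; verdict: NONSINGULAR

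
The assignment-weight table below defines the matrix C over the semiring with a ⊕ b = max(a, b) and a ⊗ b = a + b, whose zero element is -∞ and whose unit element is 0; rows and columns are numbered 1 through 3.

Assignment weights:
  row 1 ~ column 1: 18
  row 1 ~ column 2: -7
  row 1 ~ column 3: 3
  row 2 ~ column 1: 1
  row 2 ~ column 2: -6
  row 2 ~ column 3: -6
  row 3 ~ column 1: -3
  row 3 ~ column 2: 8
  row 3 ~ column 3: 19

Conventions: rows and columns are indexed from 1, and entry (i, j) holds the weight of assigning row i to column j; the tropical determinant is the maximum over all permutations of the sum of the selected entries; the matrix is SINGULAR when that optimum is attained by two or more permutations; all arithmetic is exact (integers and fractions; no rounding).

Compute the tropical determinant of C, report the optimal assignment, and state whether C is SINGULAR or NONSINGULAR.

σ = (1, 2, 3): 18 + (-6) + 19 = 31
σ = (1, 3, 2): 18 + (-6) + 8 = 20
σ = (2, 1, 3): (-7) + 1 + 19 = 13
σ = (2, 3, 1): (-7) + (-6) + (-3) = -16
σ = (3, 1, 2): 3 + 1 + 8 = 12
σ = (3, 2, 1): 3 + (-6) + (-3) = -6
Optimal value attained by: σ = (1, 2, 3).
Answer: det⊕(C) = 31; verdict: NONSINGULAR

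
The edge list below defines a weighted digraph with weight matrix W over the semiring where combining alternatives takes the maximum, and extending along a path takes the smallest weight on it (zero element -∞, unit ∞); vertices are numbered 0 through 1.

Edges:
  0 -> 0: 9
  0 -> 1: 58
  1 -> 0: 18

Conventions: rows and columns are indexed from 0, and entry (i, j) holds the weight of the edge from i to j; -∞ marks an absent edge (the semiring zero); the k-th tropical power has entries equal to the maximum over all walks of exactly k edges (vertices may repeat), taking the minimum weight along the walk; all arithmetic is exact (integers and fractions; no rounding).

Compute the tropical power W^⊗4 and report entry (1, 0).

W^⊗2:
  [18, 9]
  [9, 18]
W^⊗3:
  [9, 18]
  [18, 9]
W^⊗4:
  [18, 9]
  [9, 18]
Key observation: the optimum is the walk 1->0->0->1->0, with weight 18 min 9 min 58 min 18 = 9.
Optimal value attained by: walk 1->0->0->1->0.
Answer: (W^⊗4)[1][0] = 9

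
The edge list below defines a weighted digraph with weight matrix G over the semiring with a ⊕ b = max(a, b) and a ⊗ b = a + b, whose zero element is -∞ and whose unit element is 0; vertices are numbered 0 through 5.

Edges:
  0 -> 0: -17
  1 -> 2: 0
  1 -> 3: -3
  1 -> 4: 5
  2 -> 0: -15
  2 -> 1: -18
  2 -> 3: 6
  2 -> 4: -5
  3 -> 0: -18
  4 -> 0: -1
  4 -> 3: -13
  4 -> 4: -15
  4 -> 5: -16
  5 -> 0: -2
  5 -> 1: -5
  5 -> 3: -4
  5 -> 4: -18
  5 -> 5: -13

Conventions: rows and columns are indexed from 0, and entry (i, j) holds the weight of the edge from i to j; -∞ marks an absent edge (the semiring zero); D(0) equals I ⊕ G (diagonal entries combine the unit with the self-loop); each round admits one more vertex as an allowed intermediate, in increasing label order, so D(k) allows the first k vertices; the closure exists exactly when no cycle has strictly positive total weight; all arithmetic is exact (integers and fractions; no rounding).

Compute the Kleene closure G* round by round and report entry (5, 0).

D(0):
  [0, -∞, -∞, -∞, -∞, -∞]
  [-∞, 0, 0, -3, 5, -∞]
  [-15, -18, 0, 6, -5, -∞]
  [-18, -∞, -∞, 0, -∞, -∞]
  [-1, -∞, -∞, -13, 0, -16]
  [-2, -5, -∞, -4, -18, 0]
D(1):
  [0, -∞, -∞, -∞, -∞, -∞]
  [-∞, 0, 0, -3, 5, -∞]
  [-15, -18, 0, 6, -5, -∞]
  [-18, -∞, -∞, 0, -∞, -∞]
  [-1, -∞, -∞, -13, 0, -16]
  [-2, -5, -∞, -4, -18, 0]
D(2):
  [0, -∞, -∞, -∞, -∞, -∞]
  [-∞, 0, 0, -3, 5, -∞]
  [-15, -18, 0, 6, -5, -∞]
  [-18, -∞, -∞, 0, -∞, -∞]
  [-1, -∞, -∞, -13, 0, -16]
  [-2, -5, -5, -4, 0, 0]
D(3):
  [0, -∞, -∞, -∞, -∞, -∞]
  [-15, 0, 0, 6, 5, -∞]
  [-15, -18, 0, 6, -5, -∞]
  [-18, -∞, -∞, 0, -∞, -∞]
  [-1, -∞, -∞, -13, 0, -16]
  [-2, -5, -5, 1, 0, 0]
D(4):
  [0, -∞, -∞, -∞, -∞, -∞]
  [-12, 0, 0, 6, 5, -∞]
  [-12, -18, 0, 6, -5, -∞]
  [-18, -∞, -∞, 0, -∞, -∞]
  [-1, -∞, -∞, -13, 0, -16]
  [-2, -5, -5, 1, 0, 0]
D(5):
  [0, -∞, -∞, -∞, -∞, -∞]
  [4, 0, 0, 6, 5, -11]
  [-6, -18, 0, 6, -5, -21]
  [-18, -∞, -∞, 0, -∞, -∞]
  [-1, -∞, -∞, -13, 0, -16]
  [-1, -5, -5, 1, 0, 0]
D(6):
  [0, -∞, -∞, -∞, -∞, -∞]
  [4, 0, 0, 6, 5, -11]
  [-6, -18, 0, 6, -5, -21]
  [-18, -∞, -∞, 0, -∞, -∞]
  [-1, -21, -21, -13, 0, -16]
  [-1, -5, -5, 1, 0, 0]
Answer: G*[5][0] = -1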